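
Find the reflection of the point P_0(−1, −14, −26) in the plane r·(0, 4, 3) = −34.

With n = (0, 4, 3), the signed offset is (n·P_0 − (-34))/|n|² = -100/25 = -4.
P_0' = P_0 − 2t·n = (−1, −14, −26) − (-8)·(0, 4, 3) = (−1, 18, −2).

(-1, 18, -2)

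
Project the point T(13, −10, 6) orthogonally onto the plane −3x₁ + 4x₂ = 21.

(1, 6, 6)

The perpendicular from T has direction n = (−3, 4, 0): r = (13, −10, 6) + μ(−3, 4, 0).
Substitute into the plane: n·(T + μn) = 21 gives -79 + 25μ = 21, so μ = 4.
Foot = (13, −10, 6) + 4·(−3, 4, 0) = (1, 6, 6).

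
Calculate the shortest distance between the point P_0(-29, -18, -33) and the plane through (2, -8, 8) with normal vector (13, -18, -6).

1

The plane has equation n·(r − (2, -8, 8)) = 0, i.e. n·r = 122.
d = |13·(-29) + (-18)·(-18) + (-6)·(-33) − 122| / √(169 + 324 + 36) = |23| / 23 = 1.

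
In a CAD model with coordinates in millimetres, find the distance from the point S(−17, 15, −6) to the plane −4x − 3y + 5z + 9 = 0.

√2/5

n = (−4, −3, 5); n·P − (-9) = 2; |n| = 5√2; distance = 2/(5√2) = √2/5.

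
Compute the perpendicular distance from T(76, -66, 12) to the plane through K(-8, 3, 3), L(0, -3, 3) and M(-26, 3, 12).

KL = (8, -6, 0) and KM = (-18, 0, 9), so a normal is n = KL × KM = (-54, -72, -108).
Then n·(76, -66, 12) - (-108) = -540.
|n| = √(2916 + 5184 + 11664) = 18√61, so the distance is |-540|/(18√61) = 30√61/61.

30/√61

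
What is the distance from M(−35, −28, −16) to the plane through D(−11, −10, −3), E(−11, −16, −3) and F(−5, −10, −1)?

DE = (0, −6, 0) and DF = (6, 0, 2), so a normal is n = DE × DF = (−12, 0, 36).
Then n·(−35, −28, −16) − 24 = −180.
|n| = √(144 + 0 + 1296) = 12√10, so the distance is |-180|/(12√10) = 3√10/2.

3√10/2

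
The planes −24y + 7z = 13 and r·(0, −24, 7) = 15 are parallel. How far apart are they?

Both planes have normal n = (0, −24, 7), |n| = 25. Any point on the first plane is at distance |15 − 13|/|n| = 2/25 from the second.

2/25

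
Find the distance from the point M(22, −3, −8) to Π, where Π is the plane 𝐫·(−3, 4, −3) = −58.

Normal vector n = (−3, 4, −3), and n·(22, −3, −8) − (−58) = 4.
|n| = √(9 + 16 + 9) = √34, so the distance is |4|/√34 = 4/√34.

4/√34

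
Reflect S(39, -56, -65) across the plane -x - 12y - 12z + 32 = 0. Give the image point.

n = (-1, -12, -12), |n|² = 289, n·S − (-32) = 1445, so t = 1445/289 = 5.
Foot F = S − 5·n = (44, 4, -5); the reflection is 2F − S = (49, 64, 55).

(49, 64, 55)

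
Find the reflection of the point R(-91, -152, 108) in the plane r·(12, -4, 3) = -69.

(-1015/13, -2032/13, 1446/13)

With n = (12, -4, 3), the signed offset is (n·R − (-69))/|n|² = -91/169 = -7/13.
R' = R − 2t·n = (-91, -152, 108) − (-14/13)·(12, -4, 3) = (-1015/13, -2032/13, 1446/13).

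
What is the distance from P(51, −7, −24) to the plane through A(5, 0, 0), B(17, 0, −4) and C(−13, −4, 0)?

1

AB = (12, 0, −4) and AC = (−18, −4, 0), so a normal is n = AB × AC = (−16, 72, −48).
Then n·(51, −7, −24) − (−80) = −88.
|n| = √(256 + 5184 + 2304) = 88, so the distance is |-88|/88 = 1.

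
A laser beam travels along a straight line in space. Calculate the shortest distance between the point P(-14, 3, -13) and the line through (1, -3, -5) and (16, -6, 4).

√10

A direction vector is d = (15, -3, 9).
AP = (-15, 6, -8); AP·d = -315, |AP|² = 325, |d|² = 315.
distance² = |AP|² − (AP·d)²/|d|² = 325 − 99225/315 = 10, so the distance is √10.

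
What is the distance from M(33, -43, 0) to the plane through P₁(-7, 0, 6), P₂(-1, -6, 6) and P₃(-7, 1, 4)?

P₁P₂ = (6, -6, 0) and P₁P₃ = (0, 1, -2), so a normal is n = P₁P₂ × P₁P₃ = (12, 12, 6).
d = |12·33 + 12·(-43) + 6·0 − (-48)| / √(144 + 144 + 36) = |-72| / 18 = 4.

4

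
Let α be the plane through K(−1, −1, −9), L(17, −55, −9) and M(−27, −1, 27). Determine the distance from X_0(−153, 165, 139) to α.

KL = (18, −54, 0) and KM = (−26, 0, 36), so a normal is n = KL × KM = (−1944, −648, −1404).
d = |(-1944)·(-153) + (-648)·165 + (-1404)·139 − 15228| / √(3779136 + 419904 + 1971216) = |-19872| / 2484 = 8.

8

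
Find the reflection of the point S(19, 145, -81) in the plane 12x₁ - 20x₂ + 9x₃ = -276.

(139, -55, 9)

n = (12, -20, 9), |n|² = 625, n·S − (-276) = -3125, so t = -3125/625 = -5.
Foot F = S − (-5)·n = (79, 45, -36); the reflection is 2F − S = (139, -55, 9).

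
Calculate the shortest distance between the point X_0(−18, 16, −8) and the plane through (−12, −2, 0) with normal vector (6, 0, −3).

The plane has equation n·(r − (−12, −2, 0)) = 0, i.e. n·r = -72.
Then n·(−18, 16, −8) − (−72) = −12.
|n| = √(36 + 0 + 9) = 3√5, so the distance is |-12|/(3√5) = 4/√5.

4/√5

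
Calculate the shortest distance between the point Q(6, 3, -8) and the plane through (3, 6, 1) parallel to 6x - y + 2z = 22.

Parallel planes share the normal n = (6, -1, 2); since (3, 6, 1) lies on the plane, its equation is 6x - y + 2z = 14.
Then n·(6, 3, -8) - 14 = 3.
|n| = √(36 + 1 + 4) = √41, so the distance is |3|/√41 = 3√41/41.

3√41/41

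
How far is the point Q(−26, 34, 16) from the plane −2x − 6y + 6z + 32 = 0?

Normal vector n = (−2, −6, 6), and n·(−26, 34, 16) − (−32) = −24.
|n| = √(4 + 36 + 36) = 2√19, so the distance is |-24|/(2√19) = 12√19/19.

12√19/19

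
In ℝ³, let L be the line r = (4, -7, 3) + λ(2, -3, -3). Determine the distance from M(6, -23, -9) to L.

Direction vector d = (2, -3, -3).
AP = (2, -16, -12), and AP × d = (12, -18, 26).
|AP × d|² = 1144 and |d|² = 22, so the distance is √(1144/22) = √52 = 2√13.

2√13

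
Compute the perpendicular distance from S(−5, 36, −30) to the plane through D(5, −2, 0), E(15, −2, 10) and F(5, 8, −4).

4√6/3

DE = (10, 0, 10) and DF = (0, 10, −4), so a normal is n = DE × DF = (−100, 40, 100).
Then n·(−5, 36, −30) − (−580) = −480.
|n| = √(10000 + 1600 + 10000) = 60√6, so the distance is |-480|/(60√6) = 4√6/3.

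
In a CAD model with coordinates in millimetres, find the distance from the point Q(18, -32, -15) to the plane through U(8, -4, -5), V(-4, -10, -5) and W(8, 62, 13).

22/23

UV = (-12, -6, 0) and UW = (0, 66, 18), so a normal is n = UV × UW = (-108, 216, -792).
Then n·(18, -32, -15) - 2232 = 792.
|n| = √(11664 + 46656 + 627264) = 828, so the distance is |792|/828 = 22/23.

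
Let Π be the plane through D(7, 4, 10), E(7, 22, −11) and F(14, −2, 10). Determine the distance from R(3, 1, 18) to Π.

3/11

DE = (0, 18, −21) and DF = (7, −6, 0), so a normal is n = DE × DF = (−126, −147, −126).
n = (−126, −147, −126); n·P − (-2730) = -63; |n| = 231; distance = 63/231 = 3/11.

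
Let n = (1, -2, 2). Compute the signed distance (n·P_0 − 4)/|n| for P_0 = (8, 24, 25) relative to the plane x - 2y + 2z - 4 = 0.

2

n·P_0 − 4 = 6.
|n| = 3, so the signed distance is 6/3 = 2.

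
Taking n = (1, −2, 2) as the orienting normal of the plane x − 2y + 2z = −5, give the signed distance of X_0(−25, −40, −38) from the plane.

-16/3

n·X_0 − (-5) = -16.
|n| = 3, so the signed distance is -16/3.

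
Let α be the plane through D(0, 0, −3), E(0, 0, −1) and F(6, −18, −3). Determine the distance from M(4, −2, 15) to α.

√10

DE = (0, 0, 2) and DF = (6, −18, 0), so a normal is n = DE × DF = (36, 12, 0).
d = |36·4 + 12·(-2) − 0| / √(1296 + 144 + 0) = |120| / (12√10) = √10.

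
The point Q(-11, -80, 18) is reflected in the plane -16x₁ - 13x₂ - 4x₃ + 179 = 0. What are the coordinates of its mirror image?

(85, -2, 42)

With n = (-16, -13, -4), the signed offset is (n·Q − (-179))/|n|² = 1323/441 = 3.
Q' = Q − 2t·n = (-11, -80, 18) − 6·(-16, -13, -4) = (85, -2, 42).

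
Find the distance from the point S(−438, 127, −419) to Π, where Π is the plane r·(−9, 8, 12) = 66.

Normal vector n = (−9, 8, 12), and n·(−438, 127, −419) − 66 = −136.
|n| = √(81 + 64 + 144) = 17, so the distance is |-136|/17 = 8.

8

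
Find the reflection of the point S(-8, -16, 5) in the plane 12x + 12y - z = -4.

(16, 8, 3)

n = (12, 12, -1), |n|² = 289, n·S − (-4) = -289, so t = -289/289 = -1.
Foot F = S − (-1)·n = (4, -4, 4); the reflection is 2F − S = (16, 8, 3).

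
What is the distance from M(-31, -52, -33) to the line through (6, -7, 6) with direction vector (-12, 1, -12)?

√2314

Direction vector d = (-12, 1, -12).
AP = (-37, -45, -39); AP·d = 867, |AP|² = 4915, |d|² = 289.
distance² = |AP|² − (AP·d)²/|d|² = 4915 − 751689/289 = 2314, so the distance is √2314.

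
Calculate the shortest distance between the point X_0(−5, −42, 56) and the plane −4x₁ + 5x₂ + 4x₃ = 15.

Normal vector n = (−4, 5, 4), and n·(−5, −42, 56) − 15 = 19.
|n| = √(16 + 25 + 16) = √57, so the distance is |19|/√57 = 19/√57.

19/√57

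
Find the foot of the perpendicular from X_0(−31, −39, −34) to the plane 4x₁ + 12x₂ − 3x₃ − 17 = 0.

The perpendicular from X_0 has direction n = (4, 12, −3): r = (−31, −39, −34) + μ(4, 12, −3).
Substitute into the plane: n·(X_0 + μn) = 17 gives -490 + 169μ = 17, so μ = 3.
Foot = (−31, −39, −34) + 3·(4, 12, −3) = (−19, −3, −43).

(-19, -3, -43)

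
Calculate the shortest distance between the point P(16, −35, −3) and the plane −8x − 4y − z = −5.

Normal vector n = (−8, −4, −1), and n·(16, −35, −3) − (−5) = 20.
|n| = √(64 + 16 + 1) = 9, so the distance is |20|/9 = 20/9.

20/9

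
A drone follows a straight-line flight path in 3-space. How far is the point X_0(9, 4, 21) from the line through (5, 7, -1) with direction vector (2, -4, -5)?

√329

Direction vector d = (2, -4, -5).
AP = (4, -3, 22); AP·d = -90, |AP|² = 509, |d|² = 45.
distance² = |AP|² − (AP·d)²/|d|² = 509 − 8100/45 = 329, so the distance is √329.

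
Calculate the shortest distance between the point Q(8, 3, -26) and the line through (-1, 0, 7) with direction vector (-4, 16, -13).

Direction vector d = (-4, 16, -13).
AP = (9, 3, -33), and AP × d = (489, 249, 156).
|AP × d|² = 325458 and |d|² = 441, so the distance is √(325458/441) = √738 = 3√82.

3√82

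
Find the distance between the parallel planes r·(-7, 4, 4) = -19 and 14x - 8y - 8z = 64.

13/9

Divide the second equation by -2 to match normals: -7x + 4y + 4z = -32.
Both planes have normal n = (-7, 4, 4), |n| = 9. Any point on the first plane is at distance |(-32) − (-19)|/|n| = 13/9 from the second.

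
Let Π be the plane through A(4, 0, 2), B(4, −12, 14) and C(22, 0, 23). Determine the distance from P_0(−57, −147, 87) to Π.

AB = (0, −12, 12) and AC = (18, 0, 21), so a normal is n = AB × AC = (−252, 216, 216).
Then n·(−57, −147, 87) − (−576) = 1980.
|n| = √(63504 + 46656 + 46656) = 396, so the distance is |1980|/396 = 5.

5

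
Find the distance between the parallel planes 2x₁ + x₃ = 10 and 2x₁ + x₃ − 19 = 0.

9√5/5

Both planes have normal n = (2, 0, 1), |n| = √5. Any point on the first plane is at distance |19 − 10|/|n| = 9/√5 from the second.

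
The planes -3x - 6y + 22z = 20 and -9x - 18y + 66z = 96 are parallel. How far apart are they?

12/23

Divide the second equation by 3 to match normals: -3x - 6y + 22z = 32.
Both planes have normal n = (-3, -6, 22), |n| = 23. Any point on the first plane is at distance |32 − 20|/|n| = 12/23 from the second.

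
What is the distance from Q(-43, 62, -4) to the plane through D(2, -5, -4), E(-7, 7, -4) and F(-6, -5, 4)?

DE = (-9, 12, 0) and DF = (-8, 0, 8), so a normal is n = DE × DF = (96, 72, 96).
d = |96·(-43) + 72·62 + 96·(-4) − (-552)| / √(9216 + 5184 + 9216) = |504| / (24√41) = 21√41/41.

21√41/41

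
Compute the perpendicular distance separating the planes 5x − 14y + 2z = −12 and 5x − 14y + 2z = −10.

Both planes have normal n = (5, −14, 2), |n| = 15. Any point on the first plane is at distance |(-10) − (-12)|/|n| = 2/15 from the second.

2/15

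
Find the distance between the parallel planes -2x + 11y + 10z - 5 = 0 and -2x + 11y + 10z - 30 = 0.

Both planes have normal n = (-2, 11, 10), |n| = 15. Any point on the first plane is at distance |30 − 5|/|n| = 25/15 = 5/3 from the second.

5/3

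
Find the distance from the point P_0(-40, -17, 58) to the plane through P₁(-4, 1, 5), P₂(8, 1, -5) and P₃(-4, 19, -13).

30/√97

P₁P₂ = (12, 0, -10) and P₁P₃ = (0, 18, -18), so a normal is n = P₁P₂ × P₁P₃ = (180, 216, 216).
d = |180·(-40) + 216·(-17) + 216·58 − 576| / √(32400 + 46656 + 46656) = |1080| / (36√97) = 30/√97.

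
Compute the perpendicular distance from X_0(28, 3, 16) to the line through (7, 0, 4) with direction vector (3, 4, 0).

Direction vector d = (3, 4, 0).
AP = (21, 3, 12), and AP × d = (-48, 36, 75).
|AP × d|² = 9225 and |d|² = 25, so the distance is √(9225/25) = √369 = 3√41.

3√41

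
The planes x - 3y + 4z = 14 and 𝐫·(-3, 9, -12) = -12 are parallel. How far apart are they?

5√26/13

Divide the second equation by -3 to match normals: x - 3y + 4z = 4.
With common normal n = (1, -3, 4) (|n| = √26), the distance is |14 − 4|/|n| = 10/√26.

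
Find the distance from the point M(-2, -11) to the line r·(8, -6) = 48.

1/5

d = |8·(-2) + (-6)·(-11) − 48| / √(64 + 36) = |2|/10 = 1/5.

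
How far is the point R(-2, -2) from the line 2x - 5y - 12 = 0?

6/√29

The normal to the line is n = (2, -5) with |n| = √29.
|n·R − 12| = |6 − 12| = 6, so the distance is 6/√29.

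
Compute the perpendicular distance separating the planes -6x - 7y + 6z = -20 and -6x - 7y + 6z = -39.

Both planes have normal n = (-6, -7, 6), |n| = 11. Any point on the first plane is at distance |(-39) − (-20)|/|n| = 19/11 from the second.

19/11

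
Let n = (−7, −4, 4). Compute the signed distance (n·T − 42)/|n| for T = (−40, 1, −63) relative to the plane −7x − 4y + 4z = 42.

-2

n·T − 42 = -18.
|n| = 9, so the signed distance is -18/9 = -2.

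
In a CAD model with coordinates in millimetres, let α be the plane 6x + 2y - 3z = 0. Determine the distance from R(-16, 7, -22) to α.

n = (6, 2, -3); n·P − 0 = -16; |n| = 7; distance = 16/7.

16/7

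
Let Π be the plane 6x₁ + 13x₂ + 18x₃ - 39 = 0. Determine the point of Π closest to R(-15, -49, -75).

n = (6, 13, 18), |n|² = 529, and n·R − 39 = -2116.
t = -2116/529 = -4, so the foot is R − t·n = (-15, -49, -75) − (-4)·(6, 13, 18) = (9, 3, -3).

(9, 3, -3)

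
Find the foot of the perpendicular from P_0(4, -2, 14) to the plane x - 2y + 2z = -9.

(-1, 8, 4)

n = (1, -2, 2), |n|² = 9, and n·P_0 − (-9) = 45.
t = 45/9 = 5, so the foot is P_0 − t·n = (4, -2, 14) − 5·(1, -2, 2) = (-1, 8, 4).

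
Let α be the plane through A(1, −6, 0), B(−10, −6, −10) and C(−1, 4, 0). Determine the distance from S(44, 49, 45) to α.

3

AB = (−11, 0, −10) and AC = (−2, 10, 0), so a normal is n = AB × AC = (100, 20, −110).
Then n·(44, 49, 45) − (−20) = 450.
|n| = √(10000 + 400 + 12100) = 150, so the distance is |450|/150 = 3.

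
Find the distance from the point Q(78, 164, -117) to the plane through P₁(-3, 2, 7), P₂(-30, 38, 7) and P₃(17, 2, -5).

2

P₁P₂ = (-27, 36, 0) and P₁P₃ = (20, 0, -12), so a normal is n = P₁P₂ × P₁P₃ = (-432, -324, -720).
d = |(-432)·78 + (-324)·164 + (-720)·(-117) − (-4392)| / √(186624 + 104976 + 518400) = |1800| / 900 = 2.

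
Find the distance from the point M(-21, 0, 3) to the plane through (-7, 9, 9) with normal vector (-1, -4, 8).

The plane has equation n·(r − (-7, 9, 9)) = 0, i.e. n·r = 43.
n = (-1, -4, 8); n·P − 43 = 2; |n| = 9; distance = 2/9.

2/9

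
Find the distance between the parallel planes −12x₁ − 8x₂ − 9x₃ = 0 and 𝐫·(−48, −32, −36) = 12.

Divide the second equation by 4 to match normals: −12x₁ − 8x₂ − 9x₃ = 3.
Both planes have normal n = (−12, −8, −9), |n| = 17. Any point on the first plane is at distance |3 − 0|/|n| = 3/17 from the second.

3/17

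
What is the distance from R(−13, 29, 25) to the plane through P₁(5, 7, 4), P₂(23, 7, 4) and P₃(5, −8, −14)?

P₁P₂ = (18, 0, 0) and P₁P₃ = (0, −15, −18), so a normal is n = P₁P₂ × P₁P₃ = (0, 324, −270).
Then n·(−13, 29, 25) − 1188 = 1458.
|n| = √(0 + 104976 + 72900) = 54√61, so the distance is |1458|/(54√61) = 27√61/61.

27√61/61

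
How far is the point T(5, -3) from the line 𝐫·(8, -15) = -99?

184/17

The normal to the line is n = (8, -15) with |n| = 17.
|n·T − (-99)| = |85 − (-99)| = 184, so the distance is 184/17.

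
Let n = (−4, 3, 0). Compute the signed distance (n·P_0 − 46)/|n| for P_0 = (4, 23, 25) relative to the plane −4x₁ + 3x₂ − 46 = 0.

n·P_0 − 46 = 7.
|n| = 5, so the signed distance is 7/5.

7/5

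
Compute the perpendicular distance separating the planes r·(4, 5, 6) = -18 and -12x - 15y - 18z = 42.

4/√77

Divide the second equation by -3 to match normals: 4x + 5y + 6z = -14.
Both planes have normal n = (4, 5, 6), |n| = √77. Any point on the first plane is at distance |(-14) − (-18)|/|n| = 4/√77 from the second.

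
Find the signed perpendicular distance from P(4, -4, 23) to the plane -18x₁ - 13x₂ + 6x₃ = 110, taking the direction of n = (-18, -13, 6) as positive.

8/23

n·P − 110 = 8.
|n| = 23, so the signed distance is 8/23.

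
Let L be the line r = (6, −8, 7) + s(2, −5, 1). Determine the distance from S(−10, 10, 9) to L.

Direction vector d = (2, −5, 1).
AP = (−16, 18, 2), and AP × d = (28, 20, 44).
|AP × d|² = 3120 and |d|² = 30, so the distance is √(3120/30) = √104 = 2√26.

2√26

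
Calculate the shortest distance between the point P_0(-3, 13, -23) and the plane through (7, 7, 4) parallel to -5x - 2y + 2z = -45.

Parallel planes share the normal n = (-5, -2, 2); since (7, 7, 4) lies on the plane, its equation is -5x - 2y + 2z = -41.
d = |(-5)·(-3) + (-2)·13 + 2·(-23) − (-41)| / √(25 + 4 + 4) = |-16| / √33 = 16√33/33.

16/√33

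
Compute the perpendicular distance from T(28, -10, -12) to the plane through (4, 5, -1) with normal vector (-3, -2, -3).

The plane has equation n·(r − (4, 5, -1)) = 0, i.e. n·r = -19.
Then n·(28, -10, -12) - (-19) = -9.
|n| = √(9 + 4 + 9) = √22, so the distance is |-9|/√22 = 9√22/22.

9√22/22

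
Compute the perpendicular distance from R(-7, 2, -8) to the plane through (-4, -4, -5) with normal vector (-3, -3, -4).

3√34/34

The plane has equation n·(r − (-4, -4, -5)) = 0, i.e. n·r = 44.
n = (-3, -3, -4); n·P − 44 = 3; |n| = √34; distance = 3/√34.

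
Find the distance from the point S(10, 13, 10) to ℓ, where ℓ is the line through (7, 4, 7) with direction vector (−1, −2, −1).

√3

Direction vector d = (−1, −2, −1).
AP = (3, 9, 3); AP·d = -24, |AP|² = 99, |d|² = 6.
distance² = |AP|² − (AP·d)²/|d|² = 99 − 576/6 = 3, so the distance is √3.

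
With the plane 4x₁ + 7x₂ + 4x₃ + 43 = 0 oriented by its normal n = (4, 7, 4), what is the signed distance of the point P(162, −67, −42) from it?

n·P − (-43) = 54.
|n| = 9, so the signed distance is 54/9 = 6.

6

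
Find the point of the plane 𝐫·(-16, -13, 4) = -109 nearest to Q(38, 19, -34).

n = (-16, -13, 4), |n|² = 441, and n·Q − (-109) = -882.
t = -882/441 = -2, so the foot is Q − t·n = (38, 19, -34) − (-2)·(-16, -13, 4) = (6, -7, -26).

(6, -7, -26)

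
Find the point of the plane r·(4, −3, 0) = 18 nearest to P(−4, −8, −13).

The perpendicular from P has direction n = (4, −3, 0): r = (−4, −8, −13) + μ(4, −3, 0).
Substitute into the plane: n·(P + μn) = 18 gives 8 + 25μ = 18, so μ = 2/5.
Foot = (−4, −8, −13) + (2/5)·(4, −3, 0) = (−12/5, −46/5, −13).

(-12/5, -46/5, -13)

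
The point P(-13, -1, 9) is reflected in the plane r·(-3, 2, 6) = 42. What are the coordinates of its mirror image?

With n = (-3, 2, 6), the signed offset is (n·P − 42)/|n|² = 49/49 = 1.
P' = P − 2t·n = (-13, -1, 9) − 2·(-3, 2, 6) = (-7, -5, -3).

(-7, -5, -3)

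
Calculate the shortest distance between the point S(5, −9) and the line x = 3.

2

The normal to the line is n = (1, 0) with |n| = 1.
|n·S − 3| = |5 − 3| = 2, so the distance is 2/1 = 2.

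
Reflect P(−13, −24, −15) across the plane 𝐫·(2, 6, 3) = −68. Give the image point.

(-1, 12, 3)

n = (2, 6, 3), |n|² = 49, n·P − (-68) = -147, so t = -147/49 = -3.
Foot F = P − (-3)·n = (−7, −6, −6); the reflection is 2F − P = (−1, 12, 3).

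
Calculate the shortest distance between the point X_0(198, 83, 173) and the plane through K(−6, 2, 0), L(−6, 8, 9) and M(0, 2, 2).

9

KL = (0, 6, 9) and KM = (6, 0, 2), so a normal is n = KL × KM = (12, 54, −36).
Then n·(198, 83, 173) − 36 = 594.
|n| = √(144 + 2916 + 1296) = 66, so the distance is |594|/66 = 9.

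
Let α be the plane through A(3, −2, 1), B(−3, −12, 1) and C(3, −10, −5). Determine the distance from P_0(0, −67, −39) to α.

AB = (−6, −10, 0) and AC = (0, −8, −6), so a normal is n = AB × AC = (60, −36, 48).
Then n·(0, −67, −39) − 300 = 240.
|n| = √(3600 + 1296 + 2304) = 60√2, so the distance is |240|/(60√2) = 2√2.

2√2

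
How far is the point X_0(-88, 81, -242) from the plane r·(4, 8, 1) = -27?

9

n = (4, 8, 1); n·P − (-27) = 81; |n| = 9; distance = 81/9 = 9.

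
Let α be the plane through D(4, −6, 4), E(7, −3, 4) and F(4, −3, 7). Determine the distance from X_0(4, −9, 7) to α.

2√3

DE = (3, 3, 0) and DF = (0, 3, 3), so a normal is n = DE × DF = (9, −9, 9).
Then n·(4, −9, 7) − 126 = 54.
|n| = √(81 + 81 + 81) = 9√3, so the distance is |54|/(9√3) = 2√3.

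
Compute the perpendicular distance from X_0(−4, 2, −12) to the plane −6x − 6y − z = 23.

1/√73

Normal vector n = (−6, −6, −1), and n·(−4, 2, −12) − 23 = 1.
|n| = √(36 + 36 + 1) = √73, so the distance is |1|/√73 = √73/73.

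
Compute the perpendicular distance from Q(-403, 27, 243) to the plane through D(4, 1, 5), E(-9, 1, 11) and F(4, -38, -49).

8

DE = (-13, 0, 6) and DF = (0, -39, -54), so a normal is n = DE × DF = (234, -702, 507).
n = (234, -702, 507); n·P − 2769 = 7176; |n| = 897; distance = 7176/897 = 8.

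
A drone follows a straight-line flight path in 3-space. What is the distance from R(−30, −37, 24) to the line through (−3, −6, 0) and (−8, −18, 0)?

A direction vector is d = (−5, −12, 0).
AP = (−27, −31, 24); AP·d = 507, |AP|² = 2266, |d|² = 169.
distance² = |AP|² − (AP·d)²/|d|² = 2266 − 257049/169 = 745, so the distance is √745.

√745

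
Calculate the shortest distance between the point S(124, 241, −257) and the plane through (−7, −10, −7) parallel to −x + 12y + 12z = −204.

Parallel planes share the normal n = (−1, 12, 12); since (−7, −10, −7) lies on the plane, its equation is −x + 12y + 12z = -197.
Then n·(124, 241, −257) − (−197) = −119.
|n| = √(1 + 144 + 144) = 17, so the distance is |-119|/17 = 7.

7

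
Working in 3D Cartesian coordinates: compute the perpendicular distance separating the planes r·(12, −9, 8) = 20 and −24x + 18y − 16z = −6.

Divide the second equation by -2 to match normals: 12x − 9y + 8z = 3.
Both planes have normal n = (12, −9, 8), |n| = 17. Any point on the first plane is at distance |3 − 20|/|n| = 17/17 = 1 from the second.

1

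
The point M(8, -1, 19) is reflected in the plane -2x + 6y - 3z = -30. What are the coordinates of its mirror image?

(4, 11, 13)

With n = (-2, 6, -3), the signed offset is (n·M − (-30))/|n|² = -49/49 = -1.
M' = M − 2t·n = (8, -1, 19) − (-2)·(-2, 6, -3) = (4, 11, 13).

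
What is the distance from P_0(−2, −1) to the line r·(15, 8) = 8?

The normal to the line is n = (15, 8) with |n| = 17.
|n·P_0 − 8| = |-38 − 8| = 46, so the distance is 46/17.

46/17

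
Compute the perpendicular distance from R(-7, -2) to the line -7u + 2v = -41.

86/√53

The normal to the line is n = (-7, 2) with |n| = √53.
|n·R − (-41)| = |45 − (-41)| = 86, so the distance is 86/√53 = 86√53/53.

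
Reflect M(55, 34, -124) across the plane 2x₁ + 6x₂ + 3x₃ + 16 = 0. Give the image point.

n = (2, 6, 3), |n|² = 49, n·M − (-16) = -42, so t = -42/49 = -6/7.
Foot F = M − (-6/7)·n = (397/7, 274/7, -850/7); the reflection is 2F − M = (409/7, 310/7, -832/7).

(409/7, 310/7, -832/7)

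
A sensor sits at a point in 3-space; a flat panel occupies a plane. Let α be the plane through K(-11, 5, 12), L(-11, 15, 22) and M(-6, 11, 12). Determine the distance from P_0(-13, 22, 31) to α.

KL = (0, 10, 10) and KM = (5, 6, 0), so a normal is n = KL × KM = (-60, 50, -50).
n = (-60, 50, -50); n·P − 310 = 20; |n| = 10√86; distance = 20/(10√86) = √86/43.

2/√86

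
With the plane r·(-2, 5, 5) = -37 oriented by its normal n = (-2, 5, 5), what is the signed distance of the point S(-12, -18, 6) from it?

√6/18

n·S − (-37) = 1.
|n| = 3√6, so the signed distance is √6/18.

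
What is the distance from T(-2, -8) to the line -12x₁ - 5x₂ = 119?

55/13

The normal to the line is n = (-12, -5) with |n| = 13.
|n·T − 119| = |64 − 119| = 55, so the distance is 55/13.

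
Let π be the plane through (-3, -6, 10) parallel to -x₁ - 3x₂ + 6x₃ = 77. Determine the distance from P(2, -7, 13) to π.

Parallel planes share the normal n = (-1, -3, 6); since (-3, -6, 10) lies on the plane, its equation is -x₁ - 3x₂ + 6x₃ = 81.
d = |(-1)·2 + (-3)·(-7) + 6·13 − 81| / √(1 + 9 + 36) = |16| / √46 = 16/√46.

16/√46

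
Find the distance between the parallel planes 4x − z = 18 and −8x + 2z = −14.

Divide the second equation by -2 to match normals: 4x − z = 7.
Both planes have normal n = (4, 0, −1), |n| = √17. Any point on the first plane is at distance |7 − 18|/|n| = 11/√17 from the second.

11/√17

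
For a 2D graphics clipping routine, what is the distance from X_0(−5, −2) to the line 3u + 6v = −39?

4√5/5

d = |3·(-5) + 6·(-2) − (-39)| / √(9 + 36) = |12|/(3√5) = 4√5/5.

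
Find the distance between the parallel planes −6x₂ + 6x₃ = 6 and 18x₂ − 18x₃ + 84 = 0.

11/(3√2)

Divide the second equation by -3 to match normals: −6x₂ + 6x₃ = 28.
Both planes have normal n = (0, −6, 6), |n| = 6√2. Any point on the first plane is at distance |28 − 6|/|n| = 22/(6√2) = 11√2/6 from the second.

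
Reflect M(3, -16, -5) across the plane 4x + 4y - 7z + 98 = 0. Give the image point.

With n = (4, 4, -7), the signed offset is (n·M − (-98))/|n|² = 81/81 = 1.
M' = M − 2t·n = (3, -16, -5) − 2·(4, 4, -7) = (-5, -24, 9).

(-5, -24, 9)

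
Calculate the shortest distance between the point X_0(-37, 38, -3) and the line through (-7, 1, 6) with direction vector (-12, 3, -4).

√829

Direction vector d = (-12, 3, -4).
AP = (-30, 37, -9), and AP × d = (-121, -12, 354).
|AP × d|² = 140101 and |d|² = 169, so the distance is √(140101/169) = √829.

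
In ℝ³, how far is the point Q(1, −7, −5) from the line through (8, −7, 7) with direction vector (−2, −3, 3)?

Direction vector d = (−2, −3, 3).
AP = (−7, 0, −12), and AP × d = (−36, 45, 21).
|AP × d|² = 3762 and |d|² = 22, so the distance is √(3762/22) = √171 = 3√19.

3√19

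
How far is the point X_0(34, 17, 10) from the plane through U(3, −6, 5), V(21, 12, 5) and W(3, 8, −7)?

UV = (18, 18, 0) and UW = (0, 14, −12), so a normal is n = UV × UW = (−216, 216, 252).
Then n·(34, 17, 10) − (−684) = −468.
|n| = √(46656 + 46656 + 63504) = 396, so the distance is |-468|/396 = 13/11.

13/11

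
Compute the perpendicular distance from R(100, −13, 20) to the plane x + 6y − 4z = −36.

Normal vector n = (1, 6, −4), and n·(100, −13, 20) − (−36) = −22.
|n| = √(1 + 36 + 16) = √53, so the distance is |-22|/√53 = 22/√53.

22√53/53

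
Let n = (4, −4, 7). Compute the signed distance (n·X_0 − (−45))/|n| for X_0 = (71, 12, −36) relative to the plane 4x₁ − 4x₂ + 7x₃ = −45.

29/9

n·X_0 − (-45) = 29.
|n| = 9, so the signed distance is 29/9.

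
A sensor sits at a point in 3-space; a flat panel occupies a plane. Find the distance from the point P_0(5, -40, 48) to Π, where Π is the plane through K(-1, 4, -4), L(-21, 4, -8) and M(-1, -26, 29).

8/5

KL = (-20, 0, -4) and KM = (0, -30, 33), so a normal is n = KL × KM = (-120, 660, 600).
Then n·(5, -40, 48) - 360 = 1440.
|n| = √(14400 + 435600 + 360000) = 900, so the distance is |1440|/900 = 8/5.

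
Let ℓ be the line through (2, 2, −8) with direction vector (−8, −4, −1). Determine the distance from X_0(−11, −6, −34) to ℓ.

Direction vector d = (−8, −4, −1).
AP = (−13, −8, −26), and AP × d = (−96, 195, −12).
|AP × d|² = 47385 and |d|² = 81, so the distance is √(47385/81) = √585 = 3√65.

3√65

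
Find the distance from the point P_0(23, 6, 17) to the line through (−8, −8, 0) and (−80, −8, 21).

√821

A direction vector is d = (−72, 0, 21).
AP = (31, 14, 17); AP·d = -1875, |AP|² = 1446, |d|² = 5625.
distance² = |AP|² − (AP·d)²/|d|² = 1446 − 3515625/5625 = 821, so the distance is √821.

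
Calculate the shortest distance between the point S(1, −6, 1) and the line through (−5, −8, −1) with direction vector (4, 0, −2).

2√6

Direction vector d = (4, 0, −2).
AP = (6, 2, 2), and AP × d = (−4, 20, −8).
|AP × d|² = 480 and |d|² = 20, so the distance is √(480/20) = √24 = 2√6.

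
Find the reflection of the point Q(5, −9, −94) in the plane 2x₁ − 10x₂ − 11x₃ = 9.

(-15, 91, 16)

n = (2, −10, −11), |n|² = 225, n·Q − 9 = 1125, so t = 1125/225 = 5.
Foot F = Q − 5·n = (−5, 41, −39); the reflection is 2F − Q = (−15, 91, 16).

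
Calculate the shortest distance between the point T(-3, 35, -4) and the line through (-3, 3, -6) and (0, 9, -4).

2√61

A direction vector is d = (3, 6, 2).
AP = (0, 32, 2); AP·d = 196, |AP|² = 1028, |d|² = 49.
distance² = |AP|² − (AP·d)²/|d|² = 1028 − 38416/49 = 244, so the distance is 2√61.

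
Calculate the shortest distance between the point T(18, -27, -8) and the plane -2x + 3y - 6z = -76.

1

Normal vector n = (-2, 3, -6), and n·(18, -27, -8) - (-76) = 7.
|n| = √(4 + 9 + 36) = 7, so the distance is |7|/7 = 1.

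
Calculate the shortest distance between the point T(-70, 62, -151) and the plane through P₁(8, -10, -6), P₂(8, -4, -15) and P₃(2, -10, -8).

P₁P₂ = (0, 6, -9) and P₁P₃ = (-6, 0, -2), so a normal is n = P₁P₂ × P₁P₃ = (-12, 54, 36).
d = |(-12)·(-70) + 54·62 + 36·(-151) − (-852)| / √(144 + 2916 + 1296) = |-396| / 66 = 6.

6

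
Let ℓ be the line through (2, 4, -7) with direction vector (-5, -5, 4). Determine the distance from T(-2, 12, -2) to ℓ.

Direction vector d = (-5, -5, 4).
AP = (-4, 8, 5), and AP × d = (57, -9, 60).
|AP × d|² = 6930 and |d|² = 66, so the distance is √(6930/66) = √105.

√105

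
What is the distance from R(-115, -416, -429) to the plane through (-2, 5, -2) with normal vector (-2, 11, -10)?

The plane has equation n·(r − (-2, 5, -2)) = 0, i.e. n·r = 79.
d = |(-2)·(-115) + 11·(-416) + (-10)·(-429) − 79| / √(4 + 121 + 100) = |-135| / 15 = 9.

9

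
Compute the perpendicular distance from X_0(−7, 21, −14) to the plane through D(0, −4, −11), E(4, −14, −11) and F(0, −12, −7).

DE = (4, −10, 0) and DF = (0, −8, 4), so a normal is n = DE × DF = (−40, −16, −32).
n = (−40, −16, −32); n·P − 416 = -24; |n| = 24√5; distance = 24/(24√5) = √5/5.

√5/5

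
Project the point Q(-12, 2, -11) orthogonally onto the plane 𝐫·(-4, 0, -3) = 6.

n = (-4, 0, -3), |n|² = 25, and n·Q − 6 = 75.
t = 75/25 = 3, so the foot is Q − t·n = (-12, 2, -11) − 3·(-4, 0, -3) = (0, 2, -2).

(0, 2, -2)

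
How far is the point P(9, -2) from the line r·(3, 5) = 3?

7√34/17

d = |3·9 + 5·(-2) − 3| / √(9 + 25) = |14|/√34 = 7√34/17.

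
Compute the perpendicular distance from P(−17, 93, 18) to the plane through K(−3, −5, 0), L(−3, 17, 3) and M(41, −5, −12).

18/23

KL = (0, 22, 3) and KM = (44, 0, −12), so a normal is n = KL × KM = (−264, 132, −968).
n = (−264, 132, −968); n·P − 132 = -792; |n| = 1012; distance = 792/1012 = 18/23.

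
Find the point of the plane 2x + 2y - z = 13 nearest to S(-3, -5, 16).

(7, 5, 11)

n = (2, 2, -1), |n|² = 9, and n·S − 13 = -45.
t = -45/9 = -5, so the foot is S − t·n = (-3, -5, 16) − (-5)·(2, 2, -1) = (7, 5, 11).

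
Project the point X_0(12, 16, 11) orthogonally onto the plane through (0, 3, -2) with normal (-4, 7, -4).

(104/9, 151/9, 95/9)

n = (-4, 7, -4), |n|² = 81, and n·X_0 − 29 = -9.
t = -9/81 = -1/9, so the foot is X_0 − t·n = (12, 16, 11) − (-1/9)·(-4, 7, -4) = (104/9, 151/9, 95/9).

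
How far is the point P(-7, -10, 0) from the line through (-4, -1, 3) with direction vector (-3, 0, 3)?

3√11

Direction vector d = (-3, 0, 3).
AP = (-3, -9, -3); AP·d = 0, |AP|² = 99, |d|² = 18.
distance² = |AP|² − (AP·d)²/|d|² = 99 − 0/18 = 99, so the distance is 3√11.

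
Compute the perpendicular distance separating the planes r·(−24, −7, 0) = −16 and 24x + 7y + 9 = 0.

1

Divide the second equation by -1 to match normals: −24x − 7y = 9.
With common normal n = (−24, −7, 0) (|n| = 25), the distance is |(-16) − 9|/|n| = 25/25 = 1.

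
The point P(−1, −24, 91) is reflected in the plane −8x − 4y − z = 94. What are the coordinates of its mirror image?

(-17, -32, 89)

n = (−8, −4, −1), |n|² = 81, n·P − 94 = -81, so t = -81/81 = -1.
Foot F = P − (-1)·n = (−9, −28, 90); the reflection is 2F − P = (−17, −32, 89).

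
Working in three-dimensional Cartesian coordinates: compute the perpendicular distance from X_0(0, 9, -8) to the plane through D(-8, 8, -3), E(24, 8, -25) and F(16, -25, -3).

16/21

DE = (32, 0, -22) and DF = (24, -33, 0), so a normal is n = DE × DF = (-726, -528, -1056).
Then n·(0, 9, -8) - 4752 = -1056.
|n| = √(527076 + 278784 + 1115136) = 1386, so the distance is |-1056|/1386 = 16/21.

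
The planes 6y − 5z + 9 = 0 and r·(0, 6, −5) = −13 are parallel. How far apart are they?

4/√61

With common normal n = (0, 6, −5) (|n| = √61), the distance is |(-9) − (-13)|/|n| = 4/√61 = 4√61/61.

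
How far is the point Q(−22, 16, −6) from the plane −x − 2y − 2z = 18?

Normal vector n = (−1, −2, −2), and n·(−22, 16, −6) − 18 = −16.
|n| = √(1 + 4 + 4) = 3, so the distance is |-16|/3 = 16/3.

16/3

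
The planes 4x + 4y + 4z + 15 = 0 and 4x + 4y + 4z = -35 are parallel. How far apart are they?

With common normal n = (4, 4, 4) (|n| = 4√3), the distance is |(-15) − (-35)|/|n| = 20/(4√3) = 5/√3.

5/√3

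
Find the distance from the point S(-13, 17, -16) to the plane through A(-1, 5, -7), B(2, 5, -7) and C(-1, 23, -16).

AB = (3, 0, 0) and AC = (0, 18, -9), so a normal is n = AB × AC = (0, 27, 54).
Then n·(-13, 17, -16) - (-243) = -162.
|n| = √(0 + 729 + 2916) = 27√5, so the distance is |-162|/(27√5) = 6√5/5.

6/√5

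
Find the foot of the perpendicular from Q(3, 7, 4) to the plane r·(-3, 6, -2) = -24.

The perpendicular from Q has direction n = (-3, 6, -2): r = (3, 7, 4) + t(-3, 6, -2).
Substitute into the plane: n·(Q + tn) = -24 gives 25 + 49t = -24, so t = -1.
Foot = (3, 7, 4) + (-1)·(-3, 6, -2) = (6, 1, 6).

(6, 1, 6)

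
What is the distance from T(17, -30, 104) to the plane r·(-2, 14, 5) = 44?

Normal vector n = (-2, 14, 5), and n·(17, -30, 104) - 44 = 22.
|n| = √(4 + 196 + 25) = 15, so the distance is |22|/15 = 22/15.

22/15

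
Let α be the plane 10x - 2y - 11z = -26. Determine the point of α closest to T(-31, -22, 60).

(9, -30, 16)

n = (10, -2, -11), |n|² = 225, and n·T − (-26) = -900.
t = -900/225 = -4, so the foot is T − t·n = (-31, -22, 60) − (-4)·(10, -2, -11) = (9, -30, 16).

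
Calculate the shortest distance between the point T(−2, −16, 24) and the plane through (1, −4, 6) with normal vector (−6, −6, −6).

√3

The plane has equation n·(r − (1, −4, 6)) = 0, i.e. n·r = -18.
d = |(-6)·(-2) + (-6)·(-16) + (-6)·24 − (-18)| / √(36 + 36 + 36) = |-18| / (6√3) = √3.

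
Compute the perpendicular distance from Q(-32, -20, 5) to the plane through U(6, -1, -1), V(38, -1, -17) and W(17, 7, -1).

1/21

UV = (32, 0, -16) and UW = (11, 8, 0), so a normal is n = UV × UW = (128, -176, 256).
d = |128·(-32) + (-176)·(-20) + 256·5 − 688| / √(16384 + 30976 + 65536) = |16| / 336 = 1/21.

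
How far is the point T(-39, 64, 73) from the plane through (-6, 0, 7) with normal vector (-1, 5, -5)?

23/√51

The plane has equation n·(r − (-6, 0, 7)) = 0, i.e. n·r = -29.
n = (-1, 5, -5); n·P − (-29) = 23; |n| = √51; distance = 23/√51 = 23√51/51.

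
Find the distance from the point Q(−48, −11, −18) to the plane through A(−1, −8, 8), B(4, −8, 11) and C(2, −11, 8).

20/√43

AB = (5, 0, 3) and AC = (3, −3, 0), so a normal is n = AB × AC = (9, 9, −15).
d = |9·(-48) + 9·(-11) + (-15)·(-18) − (-201)| / √(81 + 81 + 225) = |-60| / (3√43) = 20/√43.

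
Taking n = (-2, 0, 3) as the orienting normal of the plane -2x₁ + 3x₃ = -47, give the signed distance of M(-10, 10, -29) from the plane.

-20/√13

n·M − (-47) = -20.
|n| = √13, so the signed distance is -20/√13.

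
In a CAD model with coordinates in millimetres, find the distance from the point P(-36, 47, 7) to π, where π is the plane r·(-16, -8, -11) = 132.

3/7

d = |(-16)·(-36) + (-8)·47 + (-11)·7 − 132| / √(256 + 64 + 121) = |-9| / 21 = 3/7.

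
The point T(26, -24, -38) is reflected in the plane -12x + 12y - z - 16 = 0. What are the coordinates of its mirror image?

(-22, 24, -42)

n = (-12, 12, -1), |n|² = 289, n·T − 16 = -578, so t = -578/289 = -2.
Foot F = T − (-2)·n = (2, 0, -40); the reflection is 2F − T = (-22, 24, -42).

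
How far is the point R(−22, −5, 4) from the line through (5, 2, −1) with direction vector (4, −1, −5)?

5√17

Direction vector d = (4, −1, −5).
AP = (−27, −7, 5), and AP × d = (40, −115, 55).
|AP × d|² = 17850 and |d|² = 42, so the distance is √(17850/42) = √425 = 5√17.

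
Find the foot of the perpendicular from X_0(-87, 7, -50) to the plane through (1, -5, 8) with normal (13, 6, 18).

The perpendicular from X_0 has direction n = (13, 6, 18): r = (-87, 7, -50) + λ(13, 6, 18).
Substitute into the plane: n·(X_0 + λn) = 127 gives -1989 + 529λ = 127, so λ = 4.
Foot = (-87, 7, -50) + 4·(13, 6, 18) = (-35, 31, 22).

(-35, 31, 22)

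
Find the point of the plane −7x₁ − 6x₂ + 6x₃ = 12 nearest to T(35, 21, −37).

(0, -9, -7)

The perpendicular from T has direction n = (−7, −6, 6): r = (35, 21, −37) + μ(−7, −6, 6).
Substitute into the plane: n·(T + μn) = 12 gives -593 + 121μ = 12, so μ = 5.
Foot = (35, 21, −37) + 5·(−7, −6, 6) = (0, −9, −7).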